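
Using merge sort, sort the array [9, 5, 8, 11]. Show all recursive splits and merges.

Merge sort trace:

Split: [9, 5, 8, 11] -> [9, 5] and [8, 11]
  Split: [9, 5] -> [9] and [5]
  Merge: [9] + [5] -> [5, 9]
  Split: [8, 11] -> [8] and [11]
  Merge: [8] + [11] -> [8, 11]
Merge: [5, 9] + [8, 11] -> [5, 8, 9, 11]

Final sorted array: [5, 8, 9, 11]

The merge sort proceeds by recursively splitting the array and merging sorted halves.
After all merges, the sorted array is [5, 8, 9, 11].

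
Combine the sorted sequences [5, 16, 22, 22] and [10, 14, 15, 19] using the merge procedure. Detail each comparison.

Merging process:

Compare 5 vs 10: take 5 from left. Merged: [5]
Compare 16 vs 10: take 10 from right. Merged: [5, 10]
Compare 16 vs 14: take 14 from right. Merged: [5, 10, 14]
Compare 16 vs 15: take 15 from right. Merged: [5, 10, 14, 15]
Compare 16 vs 19: take 16 from left. Merged: [5, 10, 14, 15, 16]
Compare 22 vs 19: take 19 from right. Merged: [5, 10, 14, 15, 16, 19]
Append remaining from left: [22, 22]. Merged: [5, 10, 14, 15, 16, 19, 22, 22]

Final merged array: [5, 10, 14, 15, 16, 19, 22, 22]
Total comparisons: 6

The merged array is [5, 10, 14, 15, 16, 19, 22, 22], requiring 6 comparisons. The merge step runs in O(n) time where n is the total number of elements.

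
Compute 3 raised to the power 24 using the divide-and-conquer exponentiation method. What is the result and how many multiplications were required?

Computing 3^24 by squaring (build up from 3^1; each line after the first costs one multiplication):

3^1 = 3
3^2 = (3^1)^2 = 3^2 = 9
3^3 = 3 * 3^2 = 3 * 9 = 27
3^6 = (3^3)^2 = 27^2 = 729
3^12 = (3^6)^2 = 729^2 = 531441
3^24 = (3^12)^2 = 531441^2 = 282429536481

Result: 282429536481
Multiplications needed: 5 (5 lines after 3^1)

3^24 = 282429536481. Using exponentiation by squaring, this requires 5 multiplications. The key idea: if the exponent is even, square the half-power; if odd, multiply by the base once.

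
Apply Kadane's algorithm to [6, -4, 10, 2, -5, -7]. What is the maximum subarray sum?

Using Kadane's algorithm on [6, -4, 10, 2, -5, -7]:

Scanning through the array:
Position 1 (value -4): max_ending_here = 2, max_so_far = 6
Position 2 (value 10): max_ending_here = 12, max_so_far = 12
Position 3 (value 2): max_ending_here = 14, max_so_far = 14
Position 4 (value -5): max_ending_here = 9, max_so_far = 14
Position 5 (value -7): max_ending_here = 2, max_so_far = 14

Maximum subarray: [6, -4, 10, 2]
Maximum sum: 14

The maximum subarray is [6, -4, 10, 2] with sum 14. This subarray runs from index 0 to index 3.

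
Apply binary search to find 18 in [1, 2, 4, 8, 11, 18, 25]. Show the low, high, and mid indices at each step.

Binary search for 18 in [1, 2, 4, 8, 11, 18, 25]:

lo=0, hi=6, mid=3, arr[mid]=8 -> 8 < 18, search right half
lo=4, hi=6, mid=5, arr[mid]=18 -> Found target at index 5!

Binary search finds 18 at index 5 after 2 comparisons. The search repeatedly halves the search space by comparing with the middle element.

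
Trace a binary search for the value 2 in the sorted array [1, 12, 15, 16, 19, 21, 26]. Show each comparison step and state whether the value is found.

Binary search for 2 in [1, 12, 15, 16, 19, 21, 26]:

lo=0, hi=6, mid=3, arr[mid]=16 -> 16 > 2, search left half
lo=0, hi=2, mid=1, arr[mid]=12 -> 12 > 2, search left half
lo=0, hi=0, mid=0, arr[mid]=1 -> 1 < 2, search right half
lo=1 > hi=0, target 2 not found

Binary search determines that 2 is not in the array after 3 comparisons. The search space was exhausted without finding the target.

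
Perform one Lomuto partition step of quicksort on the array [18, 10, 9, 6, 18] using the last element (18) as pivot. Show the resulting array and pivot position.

Lomuto partition with pivot = 18:

Initial array: [18, 10, 9, 6, 18]

arr[0]=18 <= 18: swap with position 0, array becomes [18, 10, 9, 6, 18]
arr[1]=10 <= 18: swap with position 1, array becomes [18, 10, 9, 6, 18]
arr[2]=9 <= 18: swap with position 2, array becomes [18, 10, 9, 6, 18]
arr[3]=6 <= 18: swap with position 3, array becomes [18, 10, 9, 6, 18]

Place pivot at position 4: [18, 10, 9, 6, 18]
Pivot position: 4

After partitioning with pivot 18, the array becomes [18, 10, 9, 6, 18]. The pivot is placed at index 4. All elements to the left of the pivot are <= 18, and all elements to the right are > 18.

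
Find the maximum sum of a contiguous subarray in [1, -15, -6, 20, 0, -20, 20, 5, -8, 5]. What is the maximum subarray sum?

Using Kadane's algorithm on [1, -15, -6, 20, 0, -20, 20, 5, -8, 5]:

Scanning through the array:
Position 1 (value -15): max_ending_here = -14, max_so_far = 1
Position 2 (value -6): max_ending_here = -6, max_so_far = 1
Position 3 (value 20): max_ending_here = 20, max_so_far = 20
Position 4 (value 0): max_ending_here = 20, max_so_far = 20
Position 5 (value -20): max_ending_here = 0, max_so_far = 20
Position 6 (value 20): max_ending_here = 20, max_so_far = 20
Position 7 (value 5): max_ending_here = 25, max_so_far = 25
Position 8 (value -8): max_ending_here = 17, max_so_far = 25
Position 9 (value 5): max_ending_here = 22, max_so_far = 25

Maximum subarray: [20, 0, -20, 20, 5]
Maximum sum: 25

The maximum subarray is [20, 0, -20, 20, 5] with sum 25. This subarray runs from index 3 to index 7.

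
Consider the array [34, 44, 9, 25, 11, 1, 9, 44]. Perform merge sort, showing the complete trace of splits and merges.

Merge sort trace:

Split: [34, 44, 9, 25, 11, 1, 9, 44] -> [34, 44, 9, 25] and [11, 1, 9, 44]
  Split: [34, 44, 9, 25] -> [34, 44] and [9, 25]
    Split: [34, 44] -> [34] and [44]
    Merge: [34] + [44] -> [34, 44]
    Split: [9, 25] -> [9] and [25]
    Merge: [9] + [25] -> [9, 25]
  Merge: [34, 44] + [9, 25] -> [9, 25, 34, 44]
  Split: [11, 1, 9, 44] -> [11, 1] and [9, 44]
    Split: [11, 1] -> [11] and [1]
    Merge: [11] + [1] -> [1, 11]
    Split: [9, 44] -> [9] and [44]
    Merge: [9] + [44] -> [9, 44]
  Merge: [1, 11] + [9, 44] -> [1, 9, 11, 44]
Merge: [9, 25, 34, 44] + [1, 9, 11, 44] -> [1, 9, 9, 11, 25, 34, 44, 44]

Final sorted array: [1, 9, 9, 11, 25, 34, 44, 44]

The merge sort proceeds by recursively splitting the array and merging sorted halves.
After all merges, the sorted array is [1, 9, 9, 11, 25, 34, 44, 44].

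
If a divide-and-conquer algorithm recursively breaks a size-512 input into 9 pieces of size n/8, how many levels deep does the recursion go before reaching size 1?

For divide and conquer with division factor 8:

Problem sizes at each level:
Level 0: 512
Level 1: 64
Level 2: 8
Level 3: 1

The root is level 0 and the size-1 base case is level 3 (the tree spans levels 0 through 3, i.e. 4 levels counting the root), so the depth is the number of divisions: log_8(512) = 3

The recursion tree depth is log_8(512) = 3. At each level, the problem size is divided by 8, so it takes 3 divisions to reduce to a base case of size 1. The algorithm makes 9 recursive calls at each level.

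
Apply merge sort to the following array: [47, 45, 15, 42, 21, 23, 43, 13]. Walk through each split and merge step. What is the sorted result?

Merge sort trace:

Split: [47, 45, 15, 42, 21, 23, 43, 13] -> [47, 45, 15, 42] and [21, 23, 43, 13]
  Split: [47, 45, 15, 42] -> [47, 45] and [15, 42]
    Split: [47, 45] -> [47] and [45]
    Merge: [47] + [45] -> [45, 47]
    Split: [15, 42] -> [15] and [42]
    Merge: [15] + [42] -> [15, 42]
  Merge: [45, 47] + [15, 42] -> [15, 42, 45, 47]
  Split: [21, 23, 43, 13] -> [21, 23] and [43, 13]
    Split: [21, 23] -> [21] and [23]
    Merge: [21] + [23] -> [21, 23]
    Split: [43, 13] -> [43] and [13]
    Merge: [43] + [13] -> [13, 43]
  Merge: [21, 23] + [13, 43] -> [13, 21, 23, 43]
Merge: [15, 42, 45, 47] + [13, 21, 23, 43] -> [13, 15, 21, 23, 42, 43, 45, 47]

Final sorted array: [13, 15, 21, 23, 42, 43, 45, 47]

The merge sort proceeds by recursively splitting the array and merging sorted halves.
After all merges, the sorted array is [13, 15, 21, 23, 42, 43, 45, 47].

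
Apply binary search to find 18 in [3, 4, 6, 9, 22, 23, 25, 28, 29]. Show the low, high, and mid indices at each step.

Binary search for 18 in [3, 4, 6, 9, 22, 23, 25, 28, 29]:

lo=0, hi=8, mid=4, arr[mid]=22 -> 22 > 18, search left half
lo=0, hi=3, mid=1, arr[mid]=4 -> 4 < 18, search right half
lo=2, hi=3, mid=2, arr[mid]=6 -> 6 < 18, search right half
lo=3, hi=3, mid=3, arr[mid]=9 -> 9 < 18, search right half
lo=4 > hi=3, target 18 not found

Binary search determines that 18 is not in the array after 4 comparisons. The search space was exhausted without finding the target.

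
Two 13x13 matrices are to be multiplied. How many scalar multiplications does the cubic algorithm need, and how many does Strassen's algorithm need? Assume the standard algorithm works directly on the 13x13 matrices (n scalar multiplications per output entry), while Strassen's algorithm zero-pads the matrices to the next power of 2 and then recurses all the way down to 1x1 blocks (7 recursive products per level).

Matrix multiplication for 13x13 matrices:

Strassen's algorithm requires power-of-2 dimensions. Pad 13x13 to 16x16 (next power of 2).

Standard algorithm: 13^3 = 2197 multiplications
Strassen's algorithm: 7^(log2(16)) = 7^4 = 2401 multiplications
Difference: 2197 - 2401 = -204 (Strassen uses MORE here due to padding overhead — for small or just-over-power-of-2 n, padding can outweigh the per-level savings)

Standard: 2197 multiplications (13^3). Strassen: 2401 multiplications (7^4, after padding to 16x16). Strassen reduces 8 recursive multiplications to 7 at each level.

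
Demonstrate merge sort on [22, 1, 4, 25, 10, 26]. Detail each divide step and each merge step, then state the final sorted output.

Merge sort trace:

Split: [22, 1, 4, 25, 10, 26] -> [22, 1, 4] and [25, 10, 26]
  Split: [22, 1, 4] -> [22] and [1, 4]
    Split: [1, 4] -> [1] and [4]
    Merge: [1] + [4] -> [1, 4]
  Merge: [22] + [1, 4] -> [1, 4, 22]
  Split: [25, 10, 26] -> [25] and [10, 26]
    Split: [10, 26] -> [10] and [26]
    Merge: [10] + [26] -> [10, 26]
  Merge: [25] + [10, 26] -> [10, 25, 26]
Merge: [1, 4, 22] + [10, 25, 26] -> [1, 4, 10, 22, 25, 26]

Final sorted array: [1, 4, 10, 22, 25, 26]

The merge sort proceeds by recursively splitting the array and merging sorted halves.
After all merges, the sorted array is [1, 4, 10, 22, 25, 26].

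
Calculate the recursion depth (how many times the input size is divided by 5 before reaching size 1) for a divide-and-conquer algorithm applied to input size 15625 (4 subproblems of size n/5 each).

For divide and conquer with division factor 5:

Problem sizes at each level:
Level 0: 15625
Level 1: 3125
Level 2: 625
Level 3: 125
Level 4: 25
Level 5: 5
Level 6: 1

The root is level 0 and the size-1 base case is level 6 (the tree spans levels 0 through 6, i.e. 7 levels counting the root), so the depth is the number of divisions: log_5(15625) = 6

The recursion tree depth is log_5(15625) = 6. At each level, the problem size is divided by 5, so it takes 6 divisions to reduce to a base case of size 1. The algorithm makes 4 recursive calls at each level.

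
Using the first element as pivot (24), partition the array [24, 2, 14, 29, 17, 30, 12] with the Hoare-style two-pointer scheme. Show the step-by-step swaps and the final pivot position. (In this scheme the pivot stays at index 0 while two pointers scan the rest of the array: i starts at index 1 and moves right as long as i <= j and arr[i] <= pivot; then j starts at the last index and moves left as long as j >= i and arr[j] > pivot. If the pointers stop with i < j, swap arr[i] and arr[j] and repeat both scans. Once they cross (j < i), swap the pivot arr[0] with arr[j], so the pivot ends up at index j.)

Hoare-style two-pointer partition with pivot = 24:

Initial array: [24, 2, 14, 29, 17, 30, 12]

Pointers start at i = 1, j = 6.
i stops at index 3 (arr[3]=29 > 24), j stops at index 6 (arr[6]=12 <= 24): swap arr[3] and arr[6], array becomes [24, 2, 14, 12, 17, 30, 29]
i ends at 5, j ends at 4: the pointers have crossed (j < i), so scanning stops.

Swap pivot arr[0] with arr[4] to place pivot at position 4: [17, 2, 14, 12, 24, 30, 29]
Pivot position: 4

After partitioning with pivot 24, the array becomes [17, 2, 14, 12, 24, 30, 29]. The pivot is placed at index 4. All elements to the left of the pivot are <= 24, and all elements to the right are > 24.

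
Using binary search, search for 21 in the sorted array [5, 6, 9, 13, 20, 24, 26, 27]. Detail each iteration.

Binary search for 21 in [5, 6, 9, 13, 20, 24, 26, 27]:

lo=0, hi=7, mid=3, arr[mid]=13 -> 13 < 21, search right half
lo=4, hi=7, mid=5, arr[mid]=24 -> 24 > 21, search left half
lo=4, hi=4, mid=4, arr[mid]=20 -> 20 < 21, search right half
lo=5 > hi=4, target 21 not found

Binary search determines that 21 is not in the array after 3 comparisons. The search space was exhausted without finding the target.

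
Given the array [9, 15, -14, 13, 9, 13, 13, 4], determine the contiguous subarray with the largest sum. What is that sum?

Using Kadane's algorithm on [9, 15, -14, 13, 9, 13, 13, 4]:

Scanning through the array:
Position 1 (value 15): max_ending_here = 24, max_so_far = 24
Position 2 (value -14): max_ending_here = 10, max_so_far = 24
Position 3 (value 13): max_ending_here = 23, max_so_far = 24
Position 4 (value 9): max_ending_here = 32, max_so_far = 32
Position 5 (value 13): max_ending_here = 45, max_so_far = 45
Position 6 (value 13): max_ending_here = 58, max_so_far = 58
Position 7 (value 4): max_ending_here = 62, max_so_far = 62

Maximum subarray: [9, 15, -14, 13, 9, 13, 13, 4]
Maximum sum: 62

The maximum subarray is [9, 15, -14, 13, 9, 13, 13, 4] with sum 62. This subarray runs from index 0 to index 7.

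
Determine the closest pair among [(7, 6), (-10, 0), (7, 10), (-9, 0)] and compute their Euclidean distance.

Computing all pairwise distances among 4 points:

d((7, 6), (-10, 0)) = 18.0278
d((7, 6), (7, 10)) = 4.0
d((7, 6), (-9, 0)) = 17.088
d((-10, 0), (7, 10)) = 19.7231
d((-10, 0), (-9, 0)) = 1.0 <-- minimum
d((7, 10), (-9, 0)) = 18.868

Closest pair: (-10, 0) and (-9, 0) with distance 1.0

The closest pair is (-10, 0) and (-9, 0) with Euclidean distance 1.0. For 4 points, brute-force pairwise comparison is shown above. For large n, the divide-and-conquer algorithm (sort by x, recurse on halves, check the dividing strip) achieves O(n log n).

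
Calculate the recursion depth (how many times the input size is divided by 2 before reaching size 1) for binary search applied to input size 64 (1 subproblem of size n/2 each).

For divide and conquer with division factor 2:

Problem sizes at each level:
Level 0: 64
Level 1: 32
Level 2: 16
Level 3: 8
Level 4: 4
Level 5: 2
Level 6: 1

The root is level 0 and the size-1 base case is level 6 (the tree spans levels 0 through 6, i.e. 7 levels counting the root), so the depth is the number of divisions: log_2(64) = 6

The recursion tree depth is log_2(64) = 6. At each level, the problem size is divided by 2, so it takes 6 divisions to reduce to a base case of size 1. The algorithm makes 1 recursive call at each level.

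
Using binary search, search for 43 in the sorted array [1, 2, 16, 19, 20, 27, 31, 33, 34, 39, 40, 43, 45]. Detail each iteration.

Binary search for 43 in [1, 2, 16, 19, 20, 27, 31, 33, 34, 39, 40, 43, 45]:

lo=0, hi=12, mid=6, arr[mid]=31 -> 31 < 43, search right half
lo=7, hi=12, mid=9, arr[mid]=39 -> 39 < 43, search right half
lo=10, hi=12, mid=11, arr[mid]=43 -> Found target at index 11!

Binary search finds 43 at index 11 after 3 comparisons. The search repeatedly halves the search space by comparing with the middle element.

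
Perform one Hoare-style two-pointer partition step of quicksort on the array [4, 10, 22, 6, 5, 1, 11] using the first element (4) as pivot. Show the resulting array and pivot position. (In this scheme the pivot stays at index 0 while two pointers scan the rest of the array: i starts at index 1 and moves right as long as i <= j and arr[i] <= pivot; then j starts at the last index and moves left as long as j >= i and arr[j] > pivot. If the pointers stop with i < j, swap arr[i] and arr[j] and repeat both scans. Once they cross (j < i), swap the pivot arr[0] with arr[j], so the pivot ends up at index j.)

Hoare-style two-pointer partition with pivot = 4:

Initial array: [4, 10, 22, 6, 5, 1, 11]

Pointers start at i = 1, j = 6.
i stops at index 1 (arr[1]=10 > 4), j stops at index 5 (arr[5]=1 <= 4): swap arr[1] and arr[5], array becomes [4, 1, 22, 6, 5, 10, 11]
i ends at 2, j ends at 1: the pointers have crossed (j < i), so scanning stops.

Swap pivot arr[0] with arr[1] to place pivot at position 1: [1, 4, 22, 6, 5, 10, 11]
Pivot position: 1

After partitioning with pivot 4, the array becomes [1, 4, 22, 6, 5, 10, 11]. The pivot is placed at index 1. All elements to the left of the pivot are <= 4, and all elements to the right are > 4.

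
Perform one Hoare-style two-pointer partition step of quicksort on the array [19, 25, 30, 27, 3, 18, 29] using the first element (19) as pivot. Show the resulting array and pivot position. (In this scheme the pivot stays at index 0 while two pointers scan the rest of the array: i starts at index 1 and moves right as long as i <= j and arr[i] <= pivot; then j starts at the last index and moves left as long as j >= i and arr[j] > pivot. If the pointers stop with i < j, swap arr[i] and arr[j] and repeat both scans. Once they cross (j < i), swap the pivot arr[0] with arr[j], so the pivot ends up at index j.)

Hoare-style two-pointer partition with pivot = 19:

Initial array: [19, 25, 30, 27, 3, 18, 29]

Pointers start at i = 1, j = 6.
i stops at index 1 (arr[1]=25 > 19), j stops at index 5 (arr[5]=18 <= 19): swap arr[1] and arr[5], array becomes [19, 18, 30, 27, 3, 25, 29]
i stops at index 2 (arr[2]=30 > 19), j stops at index 4 (arr[4]=3 <= 19): swap arr[2] and arr[4], array becomes [19, 18, 3, 27, 30, 25, 29]
i ends at 3, j ends at 2: the pointers have crossed (j < i), so scanning stops.

Swap pivot arr[0] with arr[2] to place pivot at position 2: [3, 18, 19, 27, 30, 25, 29]
Pivot position: 2

After partitioning with pivot 19, the array becomes [3, 18, 19, 27, 30, 25, 29]. The pivot is placed at index 2. All elements to the left of the pivot are <= 19, and all elements to the right are > 19.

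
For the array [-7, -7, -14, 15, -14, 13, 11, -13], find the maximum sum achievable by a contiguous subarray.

Using Kadane's algorithm on [-7, -7, -14, 15, -14, 13, 11, -13]:

Scanning through the array:
Position 1 (value -7): max_ending_here = -7, max_so_far = -7
Position 2 (value -14): max_ending_here = -14, max_so_far = -7
Position 3 (value 15): max_ending_here = 15, max_so_far = 15
Position 4 (value -14): max_ending_here = 1, max_so_far = 15
Position 5 (value 13): max_ending_here = 14, max_so_far = 15
Position 6 (value 11): max_ending_here = 25, max_so_far = 25
Position 7 (value -13): max_ending_here = 12, max_so_far = 25

Maximum subarray: [15, -14, 13, 11]
Maximum sum: 25

The maximum subarray is [15, -14, 13, 11] with sum 25. This subarray runs from index 3 to index 6.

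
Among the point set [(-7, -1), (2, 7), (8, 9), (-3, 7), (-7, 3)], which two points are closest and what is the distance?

Computing all pairwise distances among 5 points:

d((-7, -1), (2, 7)) = 12.0416
d((-7, -1), (8, 9)) = 18.0278
d((-7, -1), (-3, 7)) = 8.9443
d((-7, -1), (-7, 3)) = 4.0 <-- minimum
d((2, 7), (8, 9)) = 6.3246
d((2, 7), (-3, 7)) = 5.0
d((2, 7), (-7, 3)) = 9.8489
d((8, 9), (-3, 7)) = 11.1803
d((8, 9), (-7, 3)) = 16.1555
d((-3, 7), (-7, 3)) = 5.6569

Closest pair: (-7, -1) and (-7, 3) with distance 4.0

The closest pair is (-7, -1) and (-7, 3) with Euclidean distance 4.0. For 5 points, brute-force pairwise comparison is shown above. For large n, the divide-and-conquer algorithm (sort by x, recurse on halves, check the dividing strip) achieves O(n log n).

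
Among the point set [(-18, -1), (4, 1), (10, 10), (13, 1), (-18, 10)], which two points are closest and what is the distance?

Computing all pairwise distances among 5 points:

d((-18, -1), (4, 1)) = 22.0907
d((-18, -1), (10, 10)) = 30.0832
d((-18, -1), (13, 1)) = 31.0644
d((-18, -1), (-18, 10)) = 11.0
d((4, 1), (10, 10)) = 10.8167
d((4, 1), (13, 1)) = 9.0 <-- minimum
d((4, 1), (-18, 10)) = 23.7697
d((10, 10), (13, 1)) = 9.4868
d((10, 10), (-18, 10)) = 28.0
d((13, 1), (-18, 10)) = 32.28

Closest pair: (4, 1) and (13, 1) with distance 9.0

The closest pair is (4, 1) and (13, 1) with Euclidean distance 9.0. For 5 points, brute-force pairwise comparison is shown above. For large n, the divide-and-conquer algorithm (sort by x, recurse on halves, check the dividing strip) achieves O(n log n).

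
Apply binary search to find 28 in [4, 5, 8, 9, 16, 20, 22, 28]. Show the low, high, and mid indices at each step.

Binary search for 28 in [4, 5, 8, 9, 16, 20, 22, 28]:

lo=0, hi=7, mid=3, arr[mid]=9 -> 9 < 28, search right half
lo=4, hi=7, mid=5, arr[mid]=20 -> 20 < 28, search right half
lo=6, hi=7, mid=6, arr[mid]=22 -> 22 < 28, search right half
lo=7, hi=7, mid=7, arr[mid]=28 -> Found target at index 7!

Binary search finds 28 at index 7 after 4 comparisons. The search repeatedly halves the search space by comparing with the middle element.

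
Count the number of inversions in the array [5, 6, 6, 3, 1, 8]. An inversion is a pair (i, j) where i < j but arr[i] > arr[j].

Finding inversions in [5, 6, 6, 3, 1, 8]:

(0, 3): arr[0]=5 > arr[3]=3
(0, 4): arr[0]=5 > arr[4]=1
(1, 3): arr[1]=6 > arr[3]=3
(1, 4): arr[1]=6 > arr[4]=1
(2, 3): arr[2]=6 > arr[3]=3
(2, 4): arr[2]=6 > arr[4]=1
(3, 4): arr[3]=3 > arr[4]=1

Total inversions: 7

The array has 7 inversion(s): (0,3), (0,4), (1,3), (1,4), (2,3), (2,4), (3,4). Each pair (i,j) satisfies i < j and arr[i] > arr[j].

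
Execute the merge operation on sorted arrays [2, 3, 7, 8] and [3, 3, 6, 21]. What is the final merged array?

Merging process:

Compare 2 vs 3: take 2 from left. Merged: [2]
Compare 3 vs 3: take 3 from left. Merged: [2, 3]
Compare 7 vs 3: take 3 from right. Merged: [2, 3, 3]
Compare 7 vs 3: take 3 from right. Merged: [2, 3, 3, 3]
Compare 7 vs 6: take 6 from right. Merged: [2, 3, 3, 3, 6]
Compare 7 vs 21: take 7 from left. Merged: [2, 3, 3, 3, 6, 7]
Compare 8 vs 21: take 8 from left. Merged: [2, 3, 3, 3, 6, 7, 8]
Append remaining from right: [21]. Merged: [2, 3, 3, 3, 6, 7, 8, 21]

Final merged array: [2, 3, 3, 3, 6, 7, 8, 21]
Total comparisons: 7

The merged array is [2, 3, 3, 3, 6, 7, 8, 21], requiring 7 comparisons. The merge step runs in O(n) time where n is the total number of elements.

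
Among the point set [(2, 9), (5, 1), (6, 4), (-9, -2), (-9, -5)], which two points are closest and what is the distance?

Computing all pairwise distances among 5 points:

d((2, 9), (5, 1)) = 8.544
d((2, 9), (6, 4)) = 6.4031
d((2, 9), (-9, -2)) = 15.5563
d((2, 9), (-9, -5)) = 17.8045
d((5, 1), (6, 4)) = 3.1623
d((5, 1), (-9, -2)) = 14.3178
d((5, 1), (-9, -5)) = 15.2315
d((6, 4), (-9, -2)) = 16.1555
d((6, 4), (-9, -5)) = 17.4929
d((-9, -2), (-9, -5)) = 3.0 <-- minimum

Closest pair: (-9, -2) and (-9, -5) with distance 3.0

The closest pair is (-9, -2) and (-9, -5) with Euclidean distance 3.0. For 5 points, brute-force pairwise comparison is shown above. For large n, the divide-and-conquer algorithm (sort by x, recurse on halves, check the dividing strip) achieves O(n log n).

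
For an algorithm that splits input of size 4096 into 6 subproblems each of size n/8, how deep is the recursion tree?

For divide and conquer with division factor 8:

Problem sizes at each level:
Level 0: 4096
Level 1: 512
Level 2: 64
Level 3: 8
Level 4: 1

The root is level 0 and the size-1 base case is level 4 (the tree spans levels 0 through 4, i.e. 5 levels counting the root), so the depth is the number of divisions: log_8(4096) = 4

The recursion tree depth is log_8(4096) = 4. At each level, the problem size is divided by 8, so it takes 4 divisions to reduce to a base case of size 1. The algorithm makes 6 recursive calls at each level.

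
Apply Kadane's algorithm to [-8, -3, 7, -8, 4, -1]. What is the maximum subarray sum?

Using Kadane's algorithm on [-8, -3, 7, -8, 4, -1]:

Scanning through the array:
Position 1 (value -3): max_ending_here = -3, max_so_far = -3
Position 2 (value 7): max_ending_here = 7, max_so_far = 7
Position 3 (value -8): max_ending_here = -1, max_so_far = 7
Position 4 (value 4): max_ending_here = 4, max_so_far = 7
Position 5 (value -1): max_ending_here = 3, max_so_far = 7

Maximum subarray: [7]
Maximum sum: 7

The maximum subarray is [7] with sum 7. This subarray runs from index 2 to index 2.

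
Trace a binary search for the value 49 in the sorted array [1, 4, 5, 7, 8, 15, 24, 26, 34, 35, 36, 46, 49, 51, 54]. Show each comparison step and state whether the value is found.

Binary search for 49 in [1, 4, 5, 7, 8, 15, 24, 26, 34, 35, 36, 46, 49, 51, 54]:

lo=0, hi=14, mid=7, arr[mid]=26 -> 26 < 49, search right half
lo=8, hi=14, mid=11, arr[mid]=46 -> 46 < 49, search right half
lo=12, hi=14, mid=13, arr[mid]=51 -> 51 > 49, search left half
lo=12, hi=12, mid=12, arr[mid]=49 -> Found target at index 12!

Binary search finds 49 at index 12 after 4 comparisons. The search repeatedly halves the search space by comparing with the middle element.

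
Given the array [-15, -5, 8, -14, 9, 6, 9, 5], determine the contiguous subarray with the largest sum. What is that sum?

Using Kadane's algorithm on [-15, -5, 8, -14, 9, 6, 9, 5]:

Scanning through the array:
Position 1 (value -5): max_ending_here = -5, max_so_far = -5
Position 2 (value 8): max_ending_here = 8, max_so_far = 8
Position 3 (value -14): max_ending_here = -6, max_so_far = 8
Position 4 (value 9): max_ending_here = 9, max_so_far = 9
Position 5 (value 6): max_ending_here = 15, max_so_far = 15
Position 6 (value 9): max_ending_here = 24, max_so_far = 24
Position 7 (value 5): max_ending_here = 29, max_so_far = 29

Maximum subarray: [9, 6, 9, 5]
Maximum sum: 29

The maximum subarray is [9, 6, 9, 5] with sum 29. This subarray runs from index 4 to index 7.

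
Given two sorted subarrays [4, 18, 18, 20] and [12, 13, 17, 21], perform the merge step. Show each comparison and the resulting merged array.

Merging process:

Compare 4 vs 12: take 4 from left. Merged: [4]
Compare 18 vs 12: take 12 from right. Merged: [4, 12]
Compare 18 vs 13: take 13 from right. Merged: [4, 12, 13]
Compare 18 vs 17: take 17 from right. Merged: [4, 12, 13, 17]
Compare 18 vs 21: take 18 from left. Merged: [4, 12, 13, 17, 18]
Compare 18 vs 21: take 18 from left. Merged: [4, 12, 13, 17, 18, 18]
Compare 20 vs 21: take 20 from left. Merged: [4, 12, 13, 17, 18, 18, 20]
Append remaining from right: [21]. Merged: [4, 12, 13, 17, 18, 18, 20, 21]

Final merged array: [4, 12, 13, 17, 18, 18, 20, 21]
Total comparisons: 7

The merged array is [4, 12, 13, 17, 18, 18, 20, 21], requiring 7 comparisons. The merge step runs in O(n) time where n is the total number of elements.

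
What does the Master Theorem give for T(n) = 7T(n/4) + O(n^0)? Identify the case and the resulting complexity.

Master Theorem for T(n) = 7T(n/4) + O(n^0):

a = 7, b = 4, c = 0
log_b(a) = log_4(7) = 1.4037

Case 1: c = 0 < log_4(7) = 1.4037
T(n) = O(n^(log_4 7))

For T(n) = 7T(n/4) + O(n^0): log_4(7) = 1.4037. This is Case 1 of the Master Theorem (c < log_b(a), work dominated by leaves), giving O(n^(log_4 7)).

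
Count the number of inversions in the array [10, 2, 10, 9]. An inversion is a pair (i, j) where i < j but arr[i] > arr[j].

Finding inversions in [10, 2, 10, 9]:

(0, 1): arr[0]=10 > arr[1]=2
(0, 3): arr[0]=10 > arr[3]=9
(2, 3): arr[2]=10 > arr[3]=9

Total inversions: 3

The array has 3 inversion(s): (0,1), (0,3), (2,3). Each pair (i,j) satisfies i < j and arr[i] > arr[j].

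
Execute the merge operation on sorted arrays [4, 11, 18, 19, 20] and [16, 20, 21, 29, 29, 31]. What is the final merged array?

Merging process:

Compare 4 vs 16: take 4 from left. Merged: [4]
Compare 11 vs 16: take 11 from left. Merged: [4, 11]
Compare 18 vs 16: take 16 from right. Merged: [4, 11, 16]
Compare 18 vs 20: take 18 from left. Merged: [4, 11, 16, 18]
Compare 19 vs 20: take 19 from left. Merged: [4, 11, 16, 18, 19]
Compare 20 vs 20: take 20 from left. Merged: [4, 11, 16, 18, 19, 20]
Append remaining from right: [20, 21, 29, 29, 31]. Merged: [4, 11, 16, 18, 19, 20, 20, 21, 29, 29, 31]

Final merged array: [4, 11, 16, 18, 19, 20, 20, 21, 29, 29, 31]
Total comparisons: 6

The merged array is [4, 11, 16, 18, 19, 20, 20, 21, 29, 29, 31], requiring 6 comparisons. The merge step runs in O(n) time where n is the total number of elements.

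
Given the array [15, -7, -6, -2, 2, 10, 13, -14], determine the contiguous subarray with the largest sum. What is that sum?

Using Kadane's algorithm on [15, -7, -6, -2, 2, 10, 13, -14]:

Scanning through the array:
Position 1 (value -7): max_ending_here = 8, max_so_far = 15
Position 2 (value -6): max_ending_here = 2, max_so_far = 15
Position 3 (value -2): max_ending_here = 0, max_so_far = 15
Position 4 (value 2): max_ending_here = 2, max_so_far = 15
Position 5 (value 10): max_ending_here = 12, max_so_far = 15
Position 6 (value 13): max_ending_here = 25, max_so_far = 25
Position 7 (value -14): max_ending_here = 11, max_so_far = 25

Maximum subarray: [15, -7, -6, -2, 2, 10, 13]
Maximum sum: 25

The maximum subarray is [15, -7, -6, -2, 2, 10, 13] with sum 25. This subarray runs from index 0 to index 6.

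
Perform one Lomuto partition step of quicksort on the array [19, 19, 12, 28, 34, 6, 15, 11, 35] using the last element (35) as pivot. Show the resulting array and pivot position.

Lomuto partition with pivot = 35:

Initial array: [19, 19, 12, 28, 34, 6, 15, 11, 35]

arr[0]=19 <= 35: swap with position 0, array becomes [19, 19, 12, 28, 34, 6, 15, 11, 35]
arr[1]=19 <= 35: swap with position 1, array becomes [19, 19, 12, 28, 34, 6, 15, 11, 35]
arr[2]=12 <= 35: swap with position 2, array becomes [19, 19, 12, 28, 34, 6, 15, 11, 35]
arr[3]=28 <= 35: swap with position 3, array becomes [19, 19, 12, 28, 34, 6, 15, 11, 35]
arr[4]=34 <= 35: swap with position 4, array becomes [19, 19, 12, 28, 34, 6, 15, 11, 35]
arr[5]=6 <= 35: swap with position 5, array becomes [19, 19, 12, 28, 34, 6, 15, 11, 35]
arr[6]=15 <= 35: swap with position 6, array becomes [19, 19, 12, 28, 34, 6, 15, 11, 35]
arr[7]=11 <= 35: swap with position 7, array becomes [19, 19, 12, 28, 34, 6, 15, 11, 35]

Place pivot at position 8: [19, 19, 12, 28, 34, 6, 15, 11, 35]
Pivot position: 8

After partitioning with pivot 35, the array becomes [19, 19, 12, 28, 34, 6, 15, 11, 35]. The pivot is placed at index 8. All elements to the left of the pivot are <= 35, and all elements to the right are > 35.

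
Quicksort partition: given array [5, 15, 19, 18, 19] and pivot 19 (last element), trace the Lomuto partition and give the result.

Lomuto partition with pivot = 19:

Initial array: [5, 15, 19, 18, 19]

arr[0]=5 <= 19: swap with position 0, array becomes [5, 15, 19, 18, 19]
arr[1]=15 <= 19: swap with position 1, array becomes [5, 15, 19, 18, 19]
arr[2]=19 <= 19: swap with position 2, array becomes [5, 15, 19, 18, 19]
arr[3]=18 <= 19: swap with position 3, array becomes [5, 15, 19, 18, 19]

Place pivot at position 4: [5, 15, 19, 18, 19]
Pivot position: 4

After partitioning with pivot 19, the array becomes [5, 15, 19, 18, 19]. The pivot is placed at index 4. All elements to the left of the pivot are <= 19, and all elements to the right are > 19.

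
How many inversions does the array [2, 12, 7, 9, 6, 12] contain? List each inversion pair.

Finding inversions in [2, 12, 7, 9, 6, 12]:

(1, 2): arr[1]=12 > arr[2]=7
(1, 3): arr[1]=12 > arr[3]=9
(1, 4): arr[1]=12 > arr[4]=6
(2, 4): arr[2]=7 > arr[4]=6
(3, 4): arr[3]=9 > arr[4]=6

Total inversions: 5

The array has 5 inversion(s): (1,2), (1,3), (1,4), (2,4), (3,4). Each pair (i,j) satisfies i < j and arr[i] > arr[j].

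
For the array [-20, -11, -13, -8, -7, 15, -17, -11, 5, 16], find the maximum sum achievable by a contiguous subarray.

Using Kadane's algorithm on [-20, -11, -13, -8, -7, 15, -17, -11, 5, 16]:

Scanning through the array:
Position 1 (value -11): max_ending_here = -11, max_so_far = -11
Position 2 (value -13): max_ending_here = -13, max_so_far = -11
Position 3 (value -8): max_ending_here = -8, max_so_far = -8
Position 4 (value -7): max_ending_here = -7, max_so_far = -7
Position 5 (value 15): max_ending_here = 15, max_so_far = 15
Position 6 (value -17): max_ending_here = -2, max_so_far = 15
Position 7 (value -11): max_ending_here = -11, max_so_far = 15
Position 8 (value 5): max_ending_here = 5, max_so_far = 15
Position 9 (value 16): max_ending_here = 21, max_so_far = 21

Maximum subarray: [5, 16]
Maximum sum: 21

The maximum subarray is [5, 16] with sum 21. This subarray runs from index 8 to index 9.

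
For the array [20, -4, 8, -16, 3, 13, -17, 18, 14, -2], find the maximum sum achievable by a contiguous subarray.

Using Kadane's algorithm on [20, -4, 8, -16, 3, 13, -17, 18, 14, -2]:

Scanning through the array:
Position 1 (value -4): max_ending_here = 16, max_so_far = 20
Position 2 (value 8): max_ending_here = 24, max_so_far = 24
Position 3 (value -16): max_ending_here = 8, max_so_far = 24
Position 4 (value 3): max_ending_here = 11, max_so_far = 24
Position 5 (value 13): max_ending_here = 24, max_so_far = 24
Position 6 (value -17): max_ending_here = 7, max_so_far = 24
Position 7 (value 18): max_ending_here = 25, max_so_far = 25
Position 8 (value 14): max_ending_here = 39, max_so_far = 39
Position 9 (value -2): max_ending_here = 37, max_so_far = 39

Maximum subarray: [20, -4, 8, -16, 3, 13, -17, 18, 14]
Maximum sum: 39

The maximum subarray is [20, -4, 8, -16, 3, 13, -17, 18, 14] with sum 39. This subarray runs from index 0 to index 8.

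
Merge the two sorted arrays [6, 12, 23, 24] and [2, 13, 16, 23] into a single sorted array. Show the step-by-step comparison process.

Merging process:

Compare 6 vs 2: take 2 from right. Merged: [2]
Compare 6 vs 13: take 6 from left. Merged: [2, 6]
Compare 12 vs 13: take 12 from left. Merged: [2, 6, 12]
Compare 23 vs 13: take 13 from right. Merged: [2, 6, 12, 13]
Compare 23 vs 16: take 16 from right. Merged: [2, 6, 12, 13, 16]
Compare 23 vs 23: take 23 from left. Merged: [2, 6, 12, 13, 16, 23]
Compare 24 vs 23: take 23 from right. Merged: [2, 6, 12, 13, 16, 23, 23]
Append remaining from left: [24]. Merged: [2, 6, 12, 13, 16, 23, 23, 24]

Final merged array: [2, 6, 12, 13, 16, 23, 23, 24]
Total comparisons: 7

The merged array is [2, 6, 12, 13, 16, 23, 23, 24], requiring 7 comparisons. The merge step runs in O(n) time where n is the total number of elements.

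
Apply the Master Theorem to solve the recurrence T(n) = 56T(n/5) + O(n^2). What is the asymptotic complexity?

Master Theorem for T(n) = 56T(n/5) + O(n^2):

a = 56, b = 5, c = 2
log_b(a) = log_5(56) = 2.5011

Case 1: c = 2 < log_5(56) = 2.5011
T(n) = O(n^(log_5 56))

For T(n) = 56T(n/5) + O(n^2): log_5(56) = 2.5011. This is Case 1 of the Master Theorem (c < log_b(a), work dominated by leaves), giving O(n^(log_5 56)).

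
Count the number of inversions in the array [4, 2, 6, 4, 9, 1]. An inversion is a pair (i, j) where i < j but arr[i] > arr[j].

Finding inversions in [4, 2, 6, 4, 9, 1]:

(0, 1): arr[0]=4 > arr[1]=2
(0, 5): arr[0]=4 > arr[5]=1
(1, 5): arr[1]=2 > arr[5]=1
(2, 3): arr[2]=6 > arr[3]=4
(2, 5): arr[2]=6 > arr[5]=1
(3, 5): arr[3]=4 > arr[5]=1
(4, 5): arr[4]=9 > arr[5]=1

Total inversions: 7

The array has 7 inversion(s): (0,1), (0,5), (1,5), (2,3), (2,5), (3,5), (4,5). Each pair (i,j) satisfies i < j and arr[i] > arr[j].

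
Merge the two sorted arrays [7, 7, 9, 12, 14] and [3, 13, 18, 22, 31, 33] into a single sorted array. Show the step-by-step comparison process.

Merging process:

Compare 7 vs 3: take 3 from right. Merged: [3]
Compare 7 vs 13: take 7 from left. Merged: [3, 7]
Compare 7 vs 13: take 7 from left. Merged: [3, 7, 7]
Compare 9 vs 13: take 9 from left. Merged: [3, 7, 7, 9]
Compare 12 vs 13: take 12 from left. Merged: [3, 7, 7, 9, 12]
Compare 14 vs 13: take 13 from right. Merged: [3, 7, 7, 9, 12, 13]
Compare 14 vs 18: take 14 from left. Merged: [3, 7, 7, 9, 12, 13, 14]
Append remaining from right: [18, 22, 31, 33]. Merged: [3, 7, 7, 9, 12, 13, 14, 18, 22, 31, 33]

Final merged array: [3, 7, 7, 9, 12, 13, 14, 18, 22, 31, 33]
Total comparisons: 7

The merged array is [3, 7, 7, 9, 12, 13, 14, 18, 22, 31, 33], requiring 7 comparisons. The merge step runs in O(n) time where n is the total number of elements.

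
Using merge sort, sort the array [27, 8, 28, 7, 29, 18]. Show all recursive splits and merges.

Merge sort trace:

Split: [27, 8, 28, 7, 29, 18] -> [27, 8, 28] and [7, 29, 18]
  Split: [27, 8, 28] -> [27] and [8, 28]
    Split: [8, 28] -> [8] and [28]
    Merge: [8] + [28] -> [8, 28]
  Merge: [27] + [8, 28] -> [8, 27, 28]
  Split: [7, 29, 18] -> [7] and [29, 18]
    Split: [29, 18] -> [29] and [18]
    Merge: [29] + [18] -> [18, 29]
  Merge: [7] + [18, 29] -> [7, 18, 29]
Merge: [8, 27, 28] + [7, 18, 29] -> [7, 8, 18, 27, 28, 29]

Final sorted array: [7, 8, 18, 27, 28, 29]

The merge sort proceeds by recursively splitting the array and merging sorted halves.
After all merges, the sorted array is [7, 8, 18, 27, 28, 29].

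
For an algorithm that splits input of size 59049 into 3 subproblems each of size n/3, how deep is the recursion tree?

For divide and conquer with division factor 3:

Problem sizes at each level:
Level 0: 59049
Level 1: 19683
Level 2: 6561
Level 3: 2187
Level 4: 729
Level 5: 243
Level 6: 81
Level 7: 27
Level 8: 9
Level 9: 3
Level 10: 1

The root is level 0 and the size-1 base case is level 10 (the tree spans levels 0 through 10, i.e. 11 levels counting the root), so the depth is the number of divisions: log_3(59049) = 10

The recursion tree depth is log_3(59049) = 10. At each level, the problem size is divided by 3, so it takes 10 divisions to reduce to a base case of size 1. The algorithm makes 3 recursive calls at each level.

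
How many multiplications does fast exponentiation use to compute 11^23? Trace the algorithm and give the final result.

Computing 11^23 by squaring (build up from 11^1; each line after the first costs one multiplication):

11^1 = 11
11^2 = (11^1)^2 = 11^2 = 121
11^4 = (11^2)^2 = 121^2 = 14641
11^5 = 11 * 11^4 = 11 * 14641 = 161051
11^10 = (11^5)^2 = 161051^2 = 25937424601
11^11 = 11 * 11^10 = 11 * 25937424601 = 285311670611
11^22 = (11^11)^2 = 285311670611^2 = 81402749386839761113321
11^23 = 11 * 11^22 = 11 * 81402749386839761113321 = 895430243255237372246531

Result: 895430243255237372246531
Multiplications needed: 7 (7 lines after 11^1)

11^23 = 895430243255237372246531. Using exponentiation by squaring, this requires 7 multiplications. The key idea: if the exponent is even, square the half-power; if odd, multiply by the base once.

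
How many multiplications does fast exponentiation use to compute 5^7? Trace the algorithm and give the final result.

Computing 5^7 by squaring (build up from 5^1; each line after the first costs one multiplication):

5^1 = 5
5^2 = (5^1)^2 = 5^2 = 25
5^3 = 5 * 5^2 = 5 * 25 = 125
5^6 = (5^3)^2 = 125^2 = 15625
5^7 = 5 * 5^6 = 5 * 15625 = 78125

Result: 78125
Multiplications needed: 4 (4 lines after 5^1)

5^7 = 78125. Using exponentiation by squaring, this requires 4 multiplications. The key idea: if the exponent is even, square the half-power; if odd, multiply by the base once.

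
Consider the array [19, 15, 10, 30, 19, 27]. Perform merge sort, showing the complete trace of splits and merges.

Merge sort trace:

Split: [19, 15, 10, 30, 19, 27] -> [19, 15, 10] and [30, 19, 27]
  Split: [19, 15, 10] -> [19] and [15, 10]
    Split: [15, 10] -> [15] and [10]
    Merge: [15] + [10] -> [10, 15]
  Merge: [19] + [10, 15] -> [10, 15, 19]
  Split: [30, 19, 27] -> [30] and [19, 27]
    Split: [19, 27] -> [19] and [27]
    Merge: [19] + [27] -> [19, 27]
  Merge: [30] + [19, 27] -> [19, 27, 30]
Merge: [10, 15, 19] + [19, 27, 30] -> [10, 15, 19, 19, 27, 30]

Final sorted array: [10, 15, 19, 19, 27, 30]

The merge sort proceeds by recursively splitting the array and merging sorted halves.
After all merges, the sorted array is [10, 15, 19, 19, 27, 30].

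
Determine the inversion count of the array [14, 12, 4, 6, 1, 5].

Finding inversions in [14, 12, 4, 6, 1, 5]:

(0, 1): arr[0]=14 > arr[1]=12
(0, 2): arr[0]=14 > arr[2]=4
(0, 3): arr[0]=14 > arr[3]=6
(0, 4): arr[0]=14 > arr[4]=1
(0, 5): arr[0]=14 > arr[5]=5
(1, 2): arr[1]=12 > arr[2]=4
(1, 3): arr[1]=12 > arr[3]=6
(1, 4): arr[1]=12 > arr[4]=1
(1, 5): arr[1]=12 > arr[5]=5
(2, 4): arr[2]=4 > arr[4]=1
(3, 4): arr[3]=6 > arr[4]=1
(3, 5): arr[3]=6 > arr[5]=5

Total inversions: 12

The array has 12 inversion(s): (0,1), (0,2), (0,3), (0,4), (0,5), (1,2), (1,3), (1,4), (1,5), (2,4), (3,4), (3,5). Each pair (i,j) satisfies i < j and arr[i] > arr[j].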